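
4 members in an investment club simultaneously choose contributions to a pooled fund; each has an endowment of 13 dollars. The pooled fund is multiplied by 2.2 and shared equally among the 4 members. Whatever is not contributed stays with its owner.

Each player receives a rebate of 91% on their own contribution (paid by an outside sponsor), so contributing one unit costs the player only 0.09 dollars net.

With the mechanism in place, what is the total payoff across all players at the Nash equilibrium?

161.72 dollars

Under the mechanism each unit contributed yields (2.2/4) / 0.09 = 6.1111 back to its contributor per unit of net cost, which exceeds 1, making full contribution the dominant choice for everyone.
At the Nash equilibrium everyone contributes 13. Group total payoff = 4 × (13 × 0.91 + 2.2 × 13) = 161.72.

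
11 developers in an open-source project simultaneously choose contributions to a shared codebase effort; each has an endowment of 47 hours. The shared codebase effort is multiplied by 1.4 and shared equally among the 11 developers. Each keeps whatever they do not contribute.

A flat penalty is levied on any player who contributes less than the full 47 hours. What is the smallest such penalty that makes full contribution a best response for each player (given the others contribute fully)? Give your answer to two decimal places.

Given the others contribute fully, the best deviation is to contribute 0 (any partial contribution still incurs the fine and gives up units whose private return 0.1273 is below 1).
Deviating from 47 to 0 saves 47 hours but forfeits the deviator's share of the drop in the shared codebase effort: 1.4/11 × 47 = 5.98.
So the deviation gain is 47 − 5.98 = 41.02, and the fine must be at least 41.02 hours to wipe it out.

41.02 hours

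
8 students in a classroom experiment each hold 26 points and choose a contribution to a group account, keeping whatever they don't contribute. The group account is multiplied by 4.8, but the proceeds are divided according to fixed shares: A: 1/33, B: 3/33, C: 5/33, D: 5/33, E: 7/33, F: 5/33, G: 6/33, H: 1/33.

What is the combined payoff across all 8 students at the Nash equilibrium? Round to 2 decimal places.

For player j, contributing a unit is worthwhile iff 4.8 × (j's share) ≥ 1, i.e. iff j's share is at least 0.2083.
Only E (7/33) clears that bar, contributing 26; the remaining 7 contribute 0. Total contributed: 26.
The group account pays out 4.8 × 26 = 124.80 in total (split across the unequal shares, but the aggregate is all that matters for the group sum).
The 7 free-riders keep 26 each, adding 182. Group total = 182 + 124.80 = 306.80.

306.80 points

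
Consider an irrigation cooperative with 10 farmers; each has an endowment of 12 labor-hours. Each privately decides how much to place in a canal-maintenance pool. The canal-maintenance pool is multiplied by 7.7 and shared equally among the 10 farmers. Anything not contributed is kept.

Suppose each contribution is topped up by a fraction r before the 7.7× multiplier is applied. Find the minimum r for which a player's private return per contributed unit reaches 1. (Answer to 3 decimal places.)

0.299

With matching at rate r, one contributed unit becomes (1 + r) in the canal-maintenance pool and returns 7.7 × (1 + r) / 10 to the contributor.
Setting this equal to 1: 1 + r = 10/7.7 = 1.2987.
So the minimum matching rate is r = 1.2987 − 1 = 0.299.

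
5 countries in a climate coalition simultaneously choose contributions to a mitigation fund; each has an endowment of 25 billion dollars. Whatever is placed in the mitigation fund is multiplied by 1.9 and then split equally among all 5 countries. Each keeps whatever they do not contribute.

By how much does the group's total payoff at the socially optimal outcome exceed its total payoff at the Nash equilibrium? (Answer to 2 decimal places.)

Each contributed unit returns 1.9/5 = 0.3800 to its contributor — below 1 — so contributing 0 is dominant for every player. At the Nash equilibrium everyone keeps their 25, and the group total is 5 × 25 = 125.
Each contributed unit returns 1.900 to the group as a whole (0.3800 to each of 5 players), which exceeds 1, so the social optimum is full contribution: group total = 1.900 × 125 = 237.50.
Efficiency loss = 237.50 − 125 = 112.50.

112.50 billion dollars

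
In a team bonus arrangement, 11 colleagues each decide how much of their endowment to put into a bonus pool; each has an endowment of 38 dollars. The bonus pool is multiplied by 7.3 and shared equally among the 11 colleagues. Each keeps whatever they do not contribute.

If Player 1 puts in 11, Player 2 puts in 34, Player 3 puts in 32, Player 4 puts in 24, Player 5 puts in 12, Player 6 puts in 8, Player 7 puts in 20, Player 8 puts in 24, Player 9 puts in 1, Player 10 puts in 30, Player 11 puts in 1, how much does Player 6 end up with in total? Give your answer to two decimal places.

Total contributed: 11 + 34 + 32 + 24 + 12 + 8 + 20 + 24 + 1 + 30 + 1 = 197.
Each receives 7.3 × 197 / 11 = 130.74 from the bonus pool.
Player 6 keeps 38 − 8 = 30, so Player 6's payoff is 30 + 130.74 = 160.74.

160.74 dollars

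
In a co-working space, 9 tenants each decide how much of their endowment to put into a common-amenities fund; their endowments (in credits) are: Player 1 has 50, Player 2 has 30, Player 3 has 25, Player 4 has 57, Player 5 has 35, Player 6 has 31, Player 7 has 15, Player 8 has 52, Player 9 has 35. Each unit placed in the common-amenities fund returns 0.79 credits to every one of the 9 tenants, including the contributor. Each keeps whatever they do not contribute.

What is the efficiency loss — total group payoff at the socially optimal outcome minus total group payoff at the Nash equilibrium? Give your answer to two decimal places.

The private return per contributed unit is 0.79 < 1 for everyone, so the Nash equilibrium is zero contribution and the group total is Σ E_j = 50 + 30 + 25 + 57 + 35 + 31 + 15 + 52 + 35 = 330.
Each contributed unit returns 7.110 to the group, so the social optimum is full contribution by everyone: group total = 7.110 × 330 = 2346.30.
Efficiency loss = (7.110 − 1) × 330 = 2016.30.

2016.30 credits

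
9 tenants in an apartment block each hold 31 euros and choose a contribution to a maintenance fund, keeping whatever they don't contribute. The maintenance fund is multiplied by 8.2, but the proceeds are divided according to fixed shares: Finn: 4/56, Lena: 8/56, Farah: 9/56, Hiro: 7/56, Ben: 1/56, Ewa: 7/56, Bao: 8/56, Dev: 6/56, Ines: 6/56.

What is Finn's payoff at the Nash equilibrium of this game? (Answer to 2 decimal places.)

121.79 euros

Each unit j contributes comes back to j as 8.2 × (j's share), so j prefers to contribute only if that share exceeds 1/8.2 = 0.1220; otherwise keeping the unit dominates.
The shares above 0.1220 belong to Lena, Farah, Hiro, Ewa and Bao, contributing 31 each; the remaining 4 contribute 0. Total contributed: 155.
Finn keeps 31 and receives 8.2 × 155 × 4/56 = 90.79 from the maintenance fund, for a payoff of 121.79.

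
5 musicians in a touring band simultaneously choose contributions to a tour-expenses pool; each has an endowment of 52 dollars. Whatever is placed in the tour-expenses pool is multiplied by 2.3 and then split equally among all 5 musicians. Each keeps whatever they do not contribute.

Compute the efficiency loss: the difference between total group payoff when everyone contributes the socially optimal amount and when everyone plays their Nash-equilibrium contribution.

338.00 dollars

Each contributed unit returns 2.3/5 = 0.4600 to its contributor — below 1 — so contributing 0 is dominant for every player. At the Nash equilibrium everyone keeps their 52, and the group total is 5 × 52 = 260.
Each contributed unit returns 2.300 to the group as a whole (0.4600 to each of 5 players), which exceeds 1, so the social optimum is full contribution: group total = 2.300 × 260 = 598.00.
Efficiency loss = 598.00 − 260 = 338.00.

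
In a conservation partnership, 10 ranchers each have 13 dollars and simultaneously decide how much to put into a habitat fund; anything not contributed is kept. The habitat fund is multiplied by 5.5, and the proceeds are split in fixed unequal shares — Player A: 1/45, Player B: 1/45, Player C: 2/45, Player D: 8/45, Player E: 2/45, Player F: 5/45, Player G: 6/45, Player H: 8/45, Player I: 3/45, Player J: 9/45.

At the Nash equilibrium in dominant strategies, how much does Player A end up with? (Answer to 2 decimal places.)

Player j's private return per contributed unit is 5.5 × (j's share). Contributing is weakly dominant for j when that share is at least 1/5.5 = 0.1818, and contributing 0 is dominant otherwise.
Player J alone (share 9/45) is above the threshold, contributing 13; the remaining 9 contribute 0. Total contributed: 13.
Player A keeps 13 and receives 5.5 × 13 × 1/45 = 1.59 from the habitat fund, for a payoff of 14.59.

14.59 dollars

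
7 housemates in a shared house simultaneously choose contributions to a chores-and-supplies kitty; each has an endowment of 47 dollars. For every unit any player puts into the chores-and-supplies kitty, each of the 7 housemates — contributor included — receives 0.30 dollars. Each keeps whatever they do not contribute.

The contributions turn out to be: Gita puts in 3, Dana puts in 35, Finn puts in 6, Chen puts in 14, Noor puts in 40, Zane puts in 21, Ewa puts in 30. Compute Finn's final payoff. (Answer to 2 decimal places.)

Total contributed: 3 + 35 + 6 + 14 + 40 + 21 + 30 = 149.
Each receives 0.30 × 149 = 44.70 from the chores-and-supplies kitty.
Finn keeps 47 − 6 = 41, so Finn's payoff is 41 + 44.70 = 85.70.

85.70 dollars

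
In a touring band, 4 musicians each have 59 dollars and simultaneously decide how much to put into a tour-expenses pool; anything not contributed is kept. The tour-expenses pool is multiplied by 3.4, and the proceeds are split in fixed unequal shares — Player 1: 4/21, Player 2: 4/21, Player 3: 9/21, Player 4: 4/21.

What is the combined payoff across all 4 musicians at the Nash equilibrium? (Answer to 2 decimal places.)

Each unit j contributes comes back to j as 3.4 × (j's share), so j prefers to contribute only if that share exceeds 1/3.4 = 0.2941; otherwise keeping the unit dominates.
Player 3 alone (share 9/21) is above the threshold, contributing 59; the remaining 3 contribute 0. Total contributed: 59.
The tour-expenses pool pays out 3.4 × 59 = 200.60 in total (split across the unequal shares, but the aggregate is all that matters for the group sum).
The 3 free-riders keep 59 each, adding 177. Group total = 177 + 200.60 = 377.60.

377.60 dollars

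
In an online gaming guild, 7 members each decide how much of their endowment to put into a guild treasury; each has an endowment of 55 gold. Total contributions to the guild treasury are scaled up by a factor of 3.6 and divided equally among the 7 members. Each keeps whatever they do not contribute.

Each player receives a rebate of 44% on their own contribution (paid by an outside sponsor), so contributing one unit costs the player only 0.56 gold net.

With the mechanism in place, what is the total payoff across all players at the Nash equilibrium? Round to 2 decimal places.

385.00 gold

With the mechanism, a contributed unit returns (3.6/7) / 0.56 = 0.9184 per unit of net cost — still below 1 — so contributing 0 remains dominant for every player.
Everyone keeps their endowment and the group total is 7 × 55 = 385.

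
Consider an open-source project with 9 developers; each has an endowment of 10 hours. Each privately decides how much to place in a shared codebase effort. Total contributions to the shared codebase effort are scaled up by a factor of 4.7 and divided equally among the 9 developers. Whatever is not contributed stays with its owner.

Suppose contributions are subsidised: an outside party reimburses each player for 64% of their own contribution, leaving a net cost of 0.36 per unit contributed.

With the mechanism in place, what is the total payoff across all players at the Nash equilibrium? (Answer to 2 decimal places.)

480.60 hours

Under the mechanism each unit contributed yields (4.7/9) / 0.36 = 1.4506 back to its contributor per unit of net cost, which exceeds 1, making full contribution the dominant choice for everyone.
At the Nash equilibrium everyone contributes 10. Group total payoff = 9 × (10 × 0.64 + 4.7 × 10) = 480.60.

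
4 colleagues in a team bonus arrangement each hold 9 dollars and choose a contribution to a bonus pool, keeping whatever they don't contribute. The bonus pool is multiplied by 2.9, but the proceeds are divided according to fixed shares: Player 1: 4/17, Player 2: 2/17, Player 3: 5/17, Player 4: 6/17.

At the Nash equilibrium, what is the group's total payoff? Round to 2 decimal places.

53.10 dollars

A player with share s gets back 2.9·s per unit contributed, so full contribution is dominant for anyone with s > 1/2.9 = 0.3448 and zero contribution is dominant for anyone below.
Player 4 alone (share 6/17) is above the threshold, contributing 9; the remaining 3 contribute 0. Total contributed: 9.
The bonus pool pays out 2.9 × 9 = 26.10 in total (split across the unequal shares, but the aggregate is all that matters for the group sum).
The 3 free-riders keep 9 each, adding 27. Group total = 27 + 26.10 = 53.10.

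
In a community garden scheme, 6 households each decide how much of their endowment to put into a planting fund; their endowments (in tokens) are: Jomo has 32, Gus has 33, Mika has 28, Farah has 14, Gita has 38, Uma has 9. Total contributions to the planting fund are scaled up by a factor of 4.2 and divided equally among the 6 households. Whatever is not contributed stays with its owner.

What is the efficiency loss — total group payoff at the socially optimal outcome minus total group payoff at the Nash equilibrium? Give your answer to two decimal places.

492.80 tokens

The private return per contributed unit is 4.2/6 = 0.7000 < 1 for every player regardless of endowment, so the Nash equilibrium is zero contribution and the group total is Σ E_j = 32 + 33 + 28 + 14 + 38 + 9 = 154.
Each contributed unit returns 4.200 to the group, so the social optimum is full contribution by everyone: group total = 4.200 × 154 = 646.80.
Efficiency loss = (4.200 − 1) × 154 = 492.80.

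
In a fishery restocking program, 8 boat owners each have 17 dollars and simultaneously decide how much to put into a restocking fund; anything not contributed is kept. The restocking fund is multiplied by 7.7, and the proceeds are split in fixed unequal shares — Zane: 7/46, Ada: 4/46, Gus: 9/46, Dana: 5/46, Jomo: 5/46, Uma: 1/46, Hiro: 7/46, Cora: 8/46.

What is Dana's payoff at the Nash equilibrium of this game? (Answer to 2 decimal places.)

73.91 dollars

Each unit j contributes comes back to j as 7.7 × (j's share), so j prefers to contribute only if that share exceeds 1/7.7 = 0.1299; otherwise keeping the unit dominates.
Zane, Gus, Hiro and Cora are above the threshold, contributing 17 each; the remaining 4 contribute 0. Total contributed: 68.
Dana keeps 17 and receives 7.7 × 68 × 5/46 = 56.91 from the restocking fund, for a payoff of 73.91.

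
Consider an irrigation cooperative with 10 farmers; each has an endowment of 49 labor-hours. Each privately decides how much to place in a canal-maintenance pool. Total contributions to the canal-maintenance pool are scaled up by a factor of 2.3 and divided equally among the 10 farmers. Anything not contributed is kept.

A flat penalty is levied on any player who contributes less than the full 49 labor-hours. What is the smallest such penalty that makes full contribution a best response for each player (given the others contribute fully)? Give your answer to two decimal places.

Given the others contribute fully, the best deviation is to contribute 0 (any partial contribution still incurs the fine and gives up units whose private return 0.2300 is below 1).
Deviating from 49 to 0 saves 49 labor-hours but forfeits the deviator's share of the drop in the canal-maintenance pool: 2.3/10 × 49 = 11.27.
So the deviation gain is 49 − 11.27 = 37.73, and the fine must be at least 37.73 labor-hours to wipe it out.

37.73 labor-hours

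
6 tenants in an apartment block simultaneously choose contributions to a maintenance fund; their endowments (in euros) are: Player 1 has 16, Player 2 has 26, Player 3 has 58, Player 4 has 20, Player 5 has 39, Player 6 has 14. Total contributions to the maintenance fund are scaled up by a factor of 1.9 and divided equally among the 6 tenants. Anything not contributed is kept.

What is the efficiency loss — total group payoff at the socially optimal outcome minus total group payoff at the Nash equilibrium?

155.70 euros

The private return per contributed unit is 1.9/6 = 0.3167 < 1 for every player regardless of endowment, so the Nash equilibrium is zero contribution and the group total is Σ E_j = 16 + 26 + 58 + 20 + 39 + 14 = 173.
Each contributed unit returns 1.900 to the group, so the social optimum is full contribution by everyone: group total = 1.900 × 173 = 328.70.
Efficiency loss = (1.900 − 1) × 173 = 155.70.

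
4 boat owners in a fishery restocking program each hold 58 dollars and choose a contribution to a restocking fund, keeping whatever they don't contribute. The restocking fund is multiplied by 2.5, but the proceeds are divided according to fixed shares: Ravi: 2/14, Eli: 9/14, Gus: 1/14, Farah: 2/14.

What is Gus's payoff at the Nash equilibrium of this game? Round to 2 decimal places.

68.36 dollars

Each unit j contributes comes back to j as 2.5 × (j's share), so j prefers to contribute only if that share exceeds 1/2.5 = 0.4000; otherwise keeping the unit dominates.
Only Eli (9/14) clears that bar, contributing 58; the remaining 3 contribute 0. Total contributed: 58.
Gus keeps 58 and receives 2.5 × 58 × 1/14 = 10.36 from the restocking fund, for a payoff of 68.36.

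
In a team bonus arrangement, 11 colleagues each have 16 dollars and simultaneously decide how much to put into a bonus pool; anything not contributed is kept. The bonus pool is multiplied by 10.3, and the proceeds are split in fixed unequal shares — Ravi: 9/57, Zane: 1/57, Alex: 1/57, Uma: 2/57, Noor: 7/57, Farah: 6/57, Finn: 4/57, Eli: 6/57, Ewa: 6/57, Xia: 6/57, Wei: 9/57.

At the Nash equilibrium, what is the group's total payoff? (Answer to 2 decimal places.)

A player with share s gets back 10.3·s per unit contributed, so full contribution is dominant for anyone with s > 1/10.3 = 0.0971 and zero contribution is dominant for anyone below.
Ravi, Noor, Farah, Eli, Ewa, Xia and Wei clear that bar, contributing 16 each; the remaining 4 contribute 0. Total contributed: 112.
The bonus pool pays out 10.3 × 112 = 1153.60 in total (split across the unequal shares, but the aggregate is all that matters for the group sum).
The 4 free-riders keep 16 each, adding 64. Group total = 64 + 1153.60 = 1217.60.

1217.60 dollars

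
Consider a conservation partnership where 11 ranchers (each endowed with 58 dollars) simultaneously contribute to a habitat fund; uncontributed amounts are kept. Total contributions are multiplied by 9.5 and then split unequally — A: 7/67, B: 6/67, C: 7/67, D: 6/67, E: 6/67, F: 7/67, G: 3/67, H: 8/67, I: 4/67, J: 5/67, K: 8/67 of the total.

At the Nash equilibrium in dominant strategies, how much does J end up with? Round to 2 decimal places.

140.24 dollars

Each unit j contributes comes back to j as 9.5 × (j's share), so j prefers to contribute only if that share exceeds 1/9.5 = 0.1053; otherwise keeping the unit dominates.
The shares above 0.1053 belong to H and K, contributing 58 each; the remaining 9 contribute 0. Total contributed: 116.
J keeps 58 and receives 9.5 × 116 × 5/67 = 82.24 from the habitat fund, for a payoff of 140.24.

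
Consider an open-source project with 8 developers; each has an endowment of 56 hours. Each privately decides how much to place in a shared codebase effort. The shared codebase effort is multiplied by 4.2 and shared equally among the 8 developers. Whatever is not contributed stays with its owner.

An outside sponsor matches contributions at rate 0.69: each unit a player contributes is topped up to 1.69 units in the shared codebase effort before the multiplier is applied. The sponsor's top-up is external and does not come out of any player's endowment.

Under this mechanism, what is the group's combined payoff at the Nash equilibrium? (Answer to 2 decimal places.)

Even with the mechanism, each unit contributed returns only 4.2 × 1.69 / 8 = 0.8873 per unit of net cost, so contributing nothing is still dominant.
At the Nash equilibrium no one contributes; group total payoff = 8 × 56 = 448.

448.00 hours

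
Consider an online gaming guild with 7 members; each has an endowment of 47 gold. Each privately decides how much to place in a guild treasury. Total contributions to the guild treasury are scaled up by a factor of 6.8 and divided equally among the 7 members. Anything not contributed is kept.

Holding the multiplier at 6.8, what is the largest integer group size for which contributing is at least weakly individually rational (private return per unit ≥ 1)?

6

Private return per unit is 6.8/(group size), which is ≥ 1 whenever the group size is ≤ 6.8.
The largest such integer is 6.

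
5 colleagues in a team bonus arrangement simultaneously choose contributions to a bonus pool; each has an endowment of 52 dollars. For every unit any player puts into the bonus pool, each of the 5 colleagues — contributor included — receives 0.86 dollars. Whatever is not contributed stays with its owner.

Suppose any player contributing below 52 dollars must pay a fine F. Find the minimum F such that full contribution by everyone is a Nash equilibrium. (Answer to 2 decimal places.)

Given the others contribute fully, the best deviation is to contribute 0 (any partial contribution still incurs the fine and gives up units whose private return 0.86 is below 1).
Deviating from 52 to 0 saves 52 dollars but forfeits the deviator's share of the drop in the bonus pool: 0.86 × 52 = 44.72.
So the deviation gain is 52 − 44.72 = 7.28, and the fine must be at least 7.28 dollars to wipe it out.

7.28 dollars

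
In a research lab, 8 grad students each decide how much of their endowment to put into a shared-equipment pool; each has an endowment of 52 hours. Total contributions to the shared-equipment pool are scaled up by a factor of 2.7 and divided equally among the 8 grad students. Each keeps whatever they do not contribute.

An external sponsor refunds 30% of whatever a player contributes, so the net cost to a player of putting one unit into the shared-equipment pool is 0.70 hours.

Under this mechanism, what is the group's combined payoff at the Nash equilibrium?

416.00 hours

The effective private return is (2.7/8) / 0.70 = 0.4821, which is still under 1, so the mechanism doesn't change anyone's dominant strategy: zero contribution.
At the Nash equilibrium no one contributes; group total payoff = 8 × 52 = 416.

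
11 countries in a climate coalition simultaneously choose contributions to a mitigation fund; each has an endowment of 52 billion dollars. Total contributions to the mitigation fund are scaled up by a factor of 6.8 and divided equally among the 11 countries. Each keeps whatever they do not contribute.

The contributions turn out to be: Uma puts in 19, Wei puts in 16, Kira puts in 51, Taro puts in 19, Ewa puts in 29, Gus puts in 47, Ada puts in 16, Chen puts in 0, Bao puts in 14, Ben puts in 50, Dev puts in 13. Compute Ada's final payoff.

205.38 billion dollars

Total contributed: 19 + 16 + 51 + 19 + 29 + 47 + 16 + 0 + 14 + 50 + 13 = 274.
Each receives 6.8 × 274 / 11 = 169.38 from the mitigation fund.
Ada keeps 52 − 16 = 36, so Ada's payoff is 36 + 169.38 = 205.38.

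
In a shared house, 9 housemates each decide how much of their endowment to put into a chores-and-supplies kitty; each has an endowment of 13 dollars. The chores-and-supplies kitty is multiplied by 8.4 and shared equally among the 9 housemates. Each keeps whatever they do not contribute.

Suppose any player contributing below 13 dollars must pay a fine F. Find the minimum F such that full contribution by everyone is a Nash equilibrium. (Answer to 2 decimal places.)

0.87 dollars

Given the others contribute fully, the best deviation is to contribute 0 (any partial contribution still incurs the fine and gives up units whose private return 0.9333 is below 1).
Deviating from 13 to 0 saves 13 dollars but forfeits the deviator's share of the drop in the chores-and-supplies kitty: 8.4/9 × 13 = 12.13.
So the deviation gain is 13 − 12.13 = 0.87, and the fine must be at least 0.87 dollars to wipe it out.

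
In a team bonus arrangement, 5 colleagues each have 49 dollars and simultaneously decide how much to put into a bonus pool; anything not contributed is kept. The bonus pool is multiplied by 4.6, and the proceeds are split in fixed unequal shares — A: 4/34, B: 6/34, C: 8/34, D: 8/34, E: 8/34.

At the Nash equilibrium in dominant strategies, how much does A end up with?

128.55 dollars

Each unit j contributes comes back to j as 4.6 × (j's share), so j prefers to contribute only if that share exceeds 1/4.6 = 0.2174; otherwise keeping the unit dominates.
The shares above 0.2174 belong to C, D and E, contributing 49 each; the remaining 2 contribute 0. Total contributed: 147.
A keeps 49 and receives 4.6 × 147 × 4/34 = 79.55 from the bonus pool, for a payoff of 128.55.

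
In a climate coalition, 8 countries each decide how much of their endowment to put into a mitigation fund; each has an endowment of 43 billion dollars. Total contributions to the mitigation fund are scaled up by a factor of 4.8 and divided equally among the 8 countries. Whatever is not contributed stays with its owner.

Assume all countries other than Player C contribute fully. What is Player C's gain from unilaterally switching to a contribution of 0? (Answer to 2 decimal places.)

17.20 billion dollars

Switching from a contribution of 43 to 0 lets Player C keep an extra 43 billion dollars, but lowers the mitigation fund by 43, which costs Player C their own share of that drop: 4.8/8 × 43 = 25.80.
Net gain = 43 − 25.80 = 17.20. The private return per contributed unit (0.6000) is below 1, so free-riding is indeed the best response regardless of what the others do.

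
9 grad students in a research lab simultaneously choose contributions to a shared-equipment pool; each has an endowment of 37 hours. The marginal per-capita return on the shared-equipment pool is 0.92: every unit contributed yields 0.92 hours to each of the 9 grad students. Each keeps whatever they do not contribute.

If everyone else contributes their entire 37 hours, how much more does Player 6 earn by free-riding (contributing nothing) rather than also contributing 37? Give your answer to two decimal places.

Switching from a contribution of 37 to 0 lets Player 6 keep an extra 37 hours, but lowers the shared-equipment pool by 37, which costs Player 6 their own share of that drop: 0.92 × 37 = 34.04.
Net gain = 37 − 34.04 = 2.96. The private return per contributed unit (0.92) is below 1, so free-riding is indeed the best response regardless of what the others do.

2.96 hours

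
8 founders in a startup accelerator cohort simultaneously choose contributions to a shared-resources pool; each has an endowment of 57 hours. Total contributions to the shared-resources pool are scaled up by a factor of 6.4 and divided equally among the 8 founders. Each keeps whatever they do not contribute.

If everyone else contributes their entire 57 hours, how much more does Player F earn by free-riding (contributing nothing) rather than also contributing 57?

11.40 hours

Switching from a contribution of 57 to 0 lets Player F keep an extra 57 hours, but lowers the shared-resources pool by 57, which costs Player F their own share of that drop: 6.4/8 × 57 = 45.60.
Net gain = 57 − 45.60 = 11.40. The private return per contributed unit (0.8000) is below 1, so free-riding is indeed the best response regardless of what the others do.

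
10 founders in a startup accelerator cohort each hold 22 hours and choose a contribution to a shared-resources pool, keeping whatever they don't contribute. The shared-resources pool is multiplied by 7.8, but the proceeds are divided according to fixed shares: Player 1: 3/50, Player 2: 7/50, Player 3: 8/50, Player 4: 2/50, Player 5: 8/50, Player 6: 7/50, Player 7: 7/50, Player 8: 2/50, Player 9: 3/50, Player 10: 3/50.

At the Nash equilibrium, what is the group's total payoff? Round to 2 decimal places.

Player j's private return per contributed unit is 7.8 × (j's share). Contributing is weakly dominant for j when that share is at least 1/7.8 = 0.1282, and contributing 0 is dominant otherwise.
Player 2, Player 3, Player 5, Player 6 and Player 7 clear that bar, contributing 22 each; the remaining 5 contribute 0. Total contributed: 110.
The shared-resources pool pays out 7.8 × 110 = 858.00 in total (split across the unequal shares, but the aggregate is all that matters for the group sum).
The 5 free-riders keep 22 each, adding 110. Group total = 110 + 858.00 = 968.00.

968.00 hours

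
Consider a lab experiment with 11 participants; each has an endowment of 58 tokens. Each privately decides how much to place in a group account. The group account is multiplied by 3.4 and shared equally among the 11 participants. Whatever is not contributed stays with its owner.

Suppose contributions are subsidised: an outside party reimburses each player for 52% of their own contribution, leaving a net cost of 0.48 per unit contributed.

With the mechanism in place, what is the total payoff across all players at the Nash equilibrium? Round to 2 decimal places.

638.00 tokens

With the mechanism, a contributed unit returns (3.4/11) / 0.48 = 0.6439 per unit of net cost — still below 1 — so contributing 0 remains dominant for every player.
At the Nash equilibrium no one contributes; group total payoff = 11 × 58 = 638.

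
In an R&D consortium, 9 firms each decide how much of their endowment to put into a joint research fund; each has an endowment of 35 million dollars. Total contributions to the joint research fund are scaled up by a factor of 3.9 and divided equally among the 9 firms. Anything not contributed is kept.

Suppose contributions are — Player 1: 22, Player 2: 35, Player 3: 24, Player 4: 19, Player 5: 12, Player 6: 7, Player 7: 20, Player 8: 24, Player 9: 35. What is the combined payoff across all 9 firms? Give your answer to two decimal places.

889.20 million dollars

Total contributed: 22 + 35 + 24 + 19 + 12 + 7 + 20 + 24 + 35 = 198; total kept: 9 × 35 − 198 = 117.
The joint research fund pays out 3.9 × 198 = 772.20 in aggregate.
Group total = 117 + 772.20 = 889.20.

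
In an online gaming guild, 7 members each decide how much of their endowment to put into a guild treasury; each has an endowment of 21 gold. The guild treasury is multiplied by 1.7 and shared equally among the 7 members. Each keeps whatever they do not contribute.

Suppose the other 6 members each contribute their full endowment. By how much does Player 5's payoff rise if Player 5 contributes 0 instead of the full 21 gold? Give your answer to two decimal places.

Switching from a contribution of 21 to 0 lets Player 5 keep an extra 21 gold, but lowers the guild treasury by 21, which costs Player 5 their own share of that drop: 1.7/7 × 21 = 5.10.
Net gain = 21 − 5.10 = 15.90. The private return per contributed unit (0.2429) is below 1, so free-riding is indeed the best response regardless of what the others do.

15.90 gold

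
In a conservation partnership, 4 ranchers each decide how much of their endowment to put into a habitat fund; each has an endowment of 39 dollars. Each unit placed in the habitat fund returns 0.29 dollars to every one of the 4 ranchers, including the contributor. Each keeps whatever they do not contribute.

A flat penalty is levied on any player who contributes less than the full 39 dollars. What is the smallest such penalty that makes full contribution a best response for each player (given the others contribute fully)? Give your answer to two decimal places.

Given the others contribute fully, the best deviation is to contribute 0 (any partial contribution still incurs the fine and gives up units whose private return 0.29 is below 1).
Deviating from 39 to 0 saves 39 dollars but forfeits the deviator's share of the drop in the habitat fund: 0.29 × 39 = 11.31.
So the deviation gain is 39 − 11.31 = 27.69, and the fine must be at least 27.69 dollars to wipe it out.

27.69 dollars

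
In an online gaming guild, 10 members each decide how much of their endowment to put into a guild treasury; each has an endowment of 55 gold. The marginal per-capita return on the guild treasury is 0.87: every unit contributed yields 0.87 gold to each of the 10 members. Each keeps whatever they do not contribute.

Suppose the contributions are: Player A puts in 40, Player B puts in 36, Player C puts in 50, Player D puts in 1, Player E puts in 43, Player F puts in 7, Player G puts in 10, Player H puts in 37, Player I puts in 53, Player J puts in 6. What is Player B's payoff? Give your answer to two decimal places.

265.21 gold

Total contributed: 40 + 36 + 50 + 1 + 43 + 7 + 10 + 37 + 53 + 6 = 283.
Each receives 0.87 × 283 = 246.21 from the guild treasury.
Player B keeps 55 − 36 = 19, so Player B's payoff is 19 + 246.21 = 265.21.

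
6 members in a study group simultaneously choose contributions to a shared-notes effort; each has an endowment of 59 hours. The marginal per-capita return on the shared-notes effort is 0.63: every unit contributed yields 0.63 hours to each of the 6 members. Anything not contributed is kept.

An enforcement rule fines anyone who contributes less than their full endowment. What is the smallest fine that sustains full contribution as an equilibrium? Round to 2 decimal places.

21.83 hours

Given the others contribute fully, the best deviation is to contribute 0 (any partial contribution still incurs the fine and gives up units whose private return 0.63 is below 1).
Deviating from 59 to 0 saves 59 hours but forfeits the deviator's share of the drop in the shared-notes effort: 0.63 × 59 = 37.17.
So the deviation gain is 59 − 37.17 = 21.83, and the fine must be at least 21.83 hours to wipe it out.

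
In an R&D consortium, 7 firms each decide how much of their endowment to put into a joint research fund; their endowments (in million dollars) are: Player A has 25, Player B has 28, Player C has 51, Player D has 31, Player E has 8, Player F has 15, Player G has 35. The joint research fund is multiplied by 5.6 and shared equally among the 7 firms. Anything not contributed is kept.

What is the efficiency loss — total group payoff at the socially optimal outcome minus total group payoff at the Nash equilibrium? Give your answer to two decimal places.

The private return per contributed unit is 5.6/7 = 0.8000 < 1 for every player regardless of endowment, so the Nash equilibrium is zero contribution and the group total is Σ E_j = 25 + 28 + 51 + 31 + 8 + 15 + 35 = 193.
Each contributed unit returns 5.600 to the group, so the social optimum is full contribution by everyone: group total = 5.600 × 193 = 1080.80.
Efficiency loss = (5.600 − 1) × 193 = 887.80.

887.80 million dollars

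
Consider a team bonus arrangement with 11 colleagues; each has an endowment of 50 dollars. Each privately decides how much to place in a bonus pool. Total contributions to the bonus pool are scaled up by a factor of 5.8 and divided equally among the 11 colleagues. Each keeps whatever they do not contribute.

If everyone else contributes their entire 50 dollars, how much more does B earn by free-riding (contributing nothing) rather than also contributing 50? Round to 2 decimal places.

23.64 dollars

Switching from a contribution of 50 to 0 lets B keep an extra 50 dollars, but lowers the bonus pool by 50, which costs B their own share of that drop: 5.8/11 × 50 = 26.36.
Net gain = 50 − 26.36 = 23.64. The private return per contributed unit (0.5273) is below 1, so free-riding is indeed the best response regardless of what the others do.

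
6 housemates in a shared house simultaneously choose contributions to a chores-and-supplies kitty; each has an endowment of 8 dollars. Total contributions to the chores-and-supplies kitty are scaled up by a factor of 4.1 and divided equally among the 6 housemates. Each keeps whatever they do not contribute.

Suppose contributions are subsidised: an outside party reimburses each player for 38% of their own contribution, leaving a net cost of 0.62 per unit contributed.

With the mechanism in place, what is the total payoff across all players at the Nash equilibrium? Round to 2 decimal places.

The effective private return per unit is now (4.1/6) / 0.62 = 1.1022 > 1, so every player's dominant strategy flips to full contribution.
At the Nash equilibrium everyone contributes 8. Group total payoff = 6 × (8 × 0.38 + 4.1 × 8) = 215.04.

215.04 dollars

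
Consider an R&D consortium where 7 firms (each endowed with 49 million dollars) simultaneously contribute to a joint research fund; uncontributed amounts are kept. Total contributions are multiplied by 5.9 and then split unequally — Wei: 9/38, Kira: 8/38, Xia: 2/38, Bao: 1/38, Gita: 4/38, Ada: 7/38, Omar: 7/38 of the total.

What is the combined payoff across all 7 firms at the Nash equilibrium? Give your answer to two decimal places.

1303.40 million dollars

Player j's private return per contributed unit is 5.9 × (j's share). Contributing is weakly dominant for j when that share is at least 1/5.9 = 0.1695, and contributing 0 is dominant otherwise.
Wei, Kira, Ada and Omar clear that bar, contributing 49 each; the remaining 3 contribute 0. Total contributed: 196.
The joint research fund pays out 5.9 × 196 = 1156.40 in total (split across the unequal shares, but the aggregate is all that matters for the group sum).
The 3 free-riders keep 49 each, adding 147. Group total = 147 + 1156.40 = 1303.40.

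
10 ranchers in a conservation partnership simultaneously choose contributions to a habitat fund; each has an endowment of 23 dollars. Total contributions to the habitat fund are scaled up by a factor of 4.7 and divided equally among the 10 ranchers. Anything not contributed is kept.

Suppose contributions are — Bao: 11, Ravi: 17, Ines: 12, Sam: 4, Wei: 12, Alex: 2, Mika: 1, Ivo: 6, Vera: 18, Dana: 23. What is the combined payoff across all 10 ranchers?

622.20 dollars

Total contributed: 11 + 17 + 12 + 4 + 12 + 2 + 1 + 6 + 18 + 23 = 106; total kept: 10 × 23 − 106 = 124.
The habitat fund pays out 4.7 × 106 = 498.20 in aggregate.
Group total = 124 + 498.20 = 622.20.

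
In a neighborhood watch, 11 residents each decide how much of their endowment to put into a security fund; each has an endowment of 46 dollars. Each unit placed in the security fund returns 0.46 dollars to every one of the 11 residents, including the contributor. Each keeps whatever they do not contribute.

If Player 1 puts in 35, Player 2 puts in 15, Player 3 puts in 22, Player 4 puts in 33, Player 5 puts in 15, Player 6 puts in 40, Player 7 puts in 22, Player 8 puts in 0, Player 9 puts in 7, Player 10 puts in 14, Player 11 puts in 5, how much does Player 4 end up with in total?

Total contributed: 35 + 15 + 22 + 33 + 15 + 40 + 22 + 0 + 7 + 14 + 5 = 208.
Each receives 0.46 × 208 = 95.68 from the security fund.
Player 4 keeps 46 − 33 = 13, so Player 4's payoff is 13 + 95.68 = 108.68.

108.68 dollars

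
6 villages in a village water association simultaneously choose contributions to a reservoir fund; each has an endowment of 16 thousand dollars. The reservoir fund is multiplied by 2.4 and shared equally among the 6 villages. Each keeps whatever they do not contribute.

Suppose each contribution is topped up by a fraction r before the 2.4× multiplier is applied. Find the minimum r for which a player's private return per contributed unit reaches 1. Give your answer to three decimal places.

1.500

With matching at rate r, one contributed unit becomes (1 + r) in the reservoir fund and returns 2.4 × (1 + r) / 6 to the contributor.
Setting this equal to 1: 1 + r = 6/2.4 = 2.5000.
So the minimum matching rate is r = 2.5000 − 1 = 1.500.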